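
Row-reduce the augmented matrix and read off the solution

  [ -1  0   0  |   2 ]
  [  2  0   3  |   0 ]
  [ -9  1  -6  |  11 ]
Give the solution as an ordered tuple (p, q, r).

ρ1 := -1·ρ1
  [  1  0   0  |  -2 ]
  [  2  0   3  |   0 ]
  [ -9  1  -6  |  11 ]
ρ2 := ρ2 − 2·ρ1
  [  1  0   0  |  -2 ]
  [  0  0   3  |   4 ]
  [ -9  1  -6  |  11 ]
ρ3 := ρ3 + 9·ρ1
  [ 1  0   0  |  -2 ]
  [ 0  0   3  |   4 ]
  [ 0  1  -6  |  -7 ]
ρ2 <=> ρ3
  [ 1  0   0  |  -2 ]
  [ 0  1  -6  |  -7 ]
  [ 0  0   3  |   4 ]
ρ3 := 1/3·ρ3
  [ 1  0   0  |   -2 ]
  [ 0  1  -6  |   -7 ]
  [ 0  0   1  |  4/3 ]
ρ2 := ρ2 + 6·ρ3
  [ 1  0  0  |   -2 ]
  [ 0  1  0  |    1 ]
  [ 0  0  1  |  4/3 ]
Reading off the last column: p = -2, q = 1, r = 4/3.

(-2, 1, 4/3)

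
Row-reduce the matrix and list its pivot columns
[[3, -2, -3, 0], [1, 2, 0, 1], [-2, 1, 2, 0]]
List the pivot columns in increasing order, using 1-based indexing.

Multiply r1 by 1/3.
  [  1  -2/3  -1  0 ]
  [  1     2   0  1 ]
  [ -2     1   2  0 ]
Subtract r1 from r2.
  [  1  -2/3  -1  0 ]
  [  0   8/3   1  1 ]
  [ -2     1   2  0 ]
Add 2 times r1 to r3.
  [ 1  -2/3  -1  0 ]
  [ 0   8/3   1  1 ]
  [ 0  -1/3   0  0 ]
Multiply r2 by 3/8.
  [ 1  -2/3   -1    0 ]
  [ 0     1  3/8  3/8 ]
  [ 0  -1/3    0    0 ]
Add 1/3 times r2 to r3.
  [ 1  -2/3   -1    0 ]
  [ 0     1  3/8  3/8 ]
  [ 0     0  1/8  1/8 ]
Multiply r3 by 8.
  [ 1  -2/3   -1    0 ]
  [ 0     1  3/8  3/8 ]
  [ 0     0    1    1 ]
Subtract 3/8 times r3 from r2.
  [ 1  -2/3  -1  0 ]
  [ 0     1   0  0 ]
  [ 0     0   1  1 ]
Add r3 to r1.
  [ 1  -2/3  0  1 ]
  [ 0     1  0  0 ]
  [ 0     0  1  1 ]
Add 2/3 times r2 to r1.
  [ 1  0  0  1 ]
  [ 0  1  0  0 ]
  [ 0  0  1  1 ]
Pivot columns are the columns containing a leading 1.

1, 2, 3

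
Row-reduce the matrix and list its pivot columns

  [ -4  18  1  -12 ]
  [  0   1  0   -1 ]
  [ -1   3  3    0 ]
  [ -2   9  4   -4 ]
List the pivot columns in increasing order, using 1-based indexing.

R1 := -1/4·R1
  [  1  -9/2  -1/4   3 ]
  [  0     1     0  -1 ]
  [ -1     3     3   0 ]
  [ -2     9     4  -4 ]
R3 := R3 + R1
  [  1  -9/2  -1/4   3 ]
  [  0     1     0  -1 ]
  [  0  -3/2  11/4   3 ]
  [ -2     9     4  -4 ]
R4 := R4 + 2·R1
  [ 1  -9/2  -1/4   3 ]
  [ 0     1     0  -1 ]
  [ 0  -3/2  11/4   3 ]
  [ 0     0   7/2   2 ]
R3 := R3 + 3/2·R2
  [ 1  -9/2  -1/4    3 ]
  [ 0     1     0   -1 ]
  [ 0     0  11/4  3/2 ]
  [ 0     0   7/2    2 ]
R3 := 4/11·R3
  [ 1  -9/2  -1/4     3 ]
  [ 0     1     0    -1 ]
  [ 0     0     1  6/11 ]
  [ 0     0   7/2     2 ]
R4 := R4 − 7/2·R3
  [ 1  -9/2  -1/4     3 ]
  [ 0     1     0    -1 ]
  [ 0     0     1  6/11 ]
  [ 0     0     0  1/11 ]
R4 := 11·R4
  [ 1  -9/2  -1/4     3 ]
  [ 0     1     0    -1 ]
  [ 0     0     1  6/11 ]
  [ 0     0     0     1 ]
R3 := R3 − 6/11·R4
  [ 1  -9/2  -1/4   3 ]
  [ 0     1     0  -1 ]
  [ 0     0     1   0 ]
  [ 0     0     0   1 ]
R2 := R2 + R4
  [ 1  -9/2  -1/4  3 ]
  [ 0     1     0  0 ]
  [ 0     0     1  0 ]
  [ 0     0     0  1 ]
R1 := R1 − 3·R4
  [ 1  -9/2  -1/4  0 ]
  [ 0     1     0  0 ]
  [ 0     0     1  0 ]
  [ 0     0     0  1 ]
R1 := R1 + 1/4·R3
  [ 1  -9/2  0  0 ]
  [ 0     1  0  0 ]
  [ 0     0  1  0 ]
  [ 0     0  0  1 ]
R1 := R1 + 9/2·R2
  [ 1  0  0  0 ]
  [ 0  1  0  0 ]
  [ 0  0  1  0 ]
  [ 0  0  0  1 ]
Pivot columns are the columns containing a leading 1.

1, 2, 3, 4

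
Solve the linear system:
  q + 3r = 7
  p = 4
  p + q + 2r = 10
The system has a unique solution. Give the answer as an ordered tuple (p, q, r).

Form the augmented matrix and row-reduce:
  [ 0  1  3  |   7 ]
  [ 1  0  0  |   4 ]
  [ 1  1  2  |  10 ]
r1 <=> r2
  [ 1  0  0  |   4 ]
  [ 0  1  3  |   7 ]
  [ 1  1  2  |  10 ]
r3 -> r3 − r1
  [ 1  0  0  |  4 ]
  [ 0  1  3  |  7 ]
  [ 0  1  2  |  6 ]
r3 -> r3 − r2
  [ 1  0   0  |   4 ]
  [ 0  1   3  |   7 ]
  [ 0  0  -1  |  -1 ]
r3 -> -1·r3
  [ 1  0  0  |  4 ]
  [ 0  1  3  |  7 ]
  [ 0  0  1  |  1 ]
r2 -> r2 − 3·r3
  [ 1  0  0  |  4 ]
  [ 0  1  0  |  4 ]
  [ 0  0  1  |  1 ]
Reading off the last column: p = 4, q = 4, r = 1.

(4, 4, 1)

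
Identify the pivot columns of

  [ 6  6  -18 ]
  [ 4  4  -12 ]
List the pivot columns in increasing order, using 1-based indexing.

1

R1 → 1/6·R1
  [ 1  1   -3 ]
  [ 4  4  -12 ]
R2 → R2 − 4·R1
  [ 1  1  -3 ]
  [ 0  0   0 ]
Pivot columns are the columns containing a leading 1.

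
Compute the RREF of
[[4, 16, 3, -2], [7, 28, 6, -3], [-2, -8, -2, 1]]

[[1, 4, 0, 0], [0, 0, 1, 0], [0, 0, 0, 1]]

R1 -> 1/4·R1
  [  1   4  3/4  -1/2 ]
  [  7  28    6    -3 ]
  [ -2  -8   -2     1 ]
R2 -> R2 − 7·R1
  [  1   4  3/4  -1/2 ]
  [  0   0  3/4   1/2 ]
  [ -2  -8   -2     1 ]
R3 -> R3 + 2·R1
  [ 1  4   3/4  -1/2 ]
  [ 0  0   3/4   1/2 ]
  [ 0  0  -1/2     0 ]
R2 -> 4/3·R2
  [ 1  4   3/4  -1/2 ]
  [ 0  0     1   2/3 ]
  [ 0  0  -1/2     0 ]
R3 -> R3 + 1/2·R2
  [ 1  4  3/4  -1/2 ]
  [ 0  0    1   2/3 ]
  [ 0  0    0   1/3 ]
R3 -> 3·R3
  [ 1  4  3/4  -1/2 ]
  [ 0  0    1   2/3 ]
  [ 0  0    0     1 ]
R2 -> R2 − 2/3·R3
  [ 1  4  3/4  -1/2 ]
  [ 0  0    1     0 ]
  [ 0  0    0     1 ]
R1 -> R1 + 1/2·R3
  [ 1  4  3/4  0 ]
  [ 0  0    1  0 ]
  [ 0  0    0  1 ]
R1 -> R1 − 3/4·R2
  [ 1  4  0  0 ]
  [ 0  0  1  0 ]
  [ 0  0  0  1 ]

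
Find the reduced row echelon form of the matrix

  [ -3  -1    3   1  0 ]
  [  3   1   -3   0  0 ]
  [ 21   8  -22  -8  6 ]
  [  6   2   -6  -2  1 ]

[[1, 0, -2/3, 0, 0], [0, 1, -1, 0, 0], [0, 0, 0, 1, 0], [0, 0, 0, 0, 1]]

R1 := -1/3·R1
  [  1  1/3   -1  -1/3  0 ]
  [  3    1   -3     0  0 ]
  [ 21    8  -22    -8  6 ]
  [  6    2   -6    -2  1 ]
R2 := R2 − 3·R1
  [  1  1/3   -1  -1/3  0 ]
  [  0    0    0     1  0 ]
  [ 21    8  -22    -8  6 ]
  [  6    2   -6    -2  1 ]
R3 := R3 − 21·R1
  [ 1  1/3  -1  -1/3  0 ]
  [ 0    0   0     1  0 ]
  [ 0    1  -1    -1  6 ]
  [ 6    2  -6    -2  1 ]
R4 := R4 − 6·R1
  [ 1  1/3  -1  -1/3  0 ]
  [ 0    0   0     1  0 ]
  [ 0    1  -1    -1  6 ]
  [ 0    0   0     0  1 ]
R2 <=> R3
  [ 1  1/3  -1  -1/3  0 ]
  [ 0    1  -1    -1  6 ]
  [ 0    0   0     1  0 ]
  [ 0    0   0     0  1 ]
R2 := R2 − 6·R4
  [ 1  1/3  -1  -1/3  0 ]
  [ 0    1  -1    -1  0 ]
  [ 0    0   0     1  0 ]
  [ 0    0   0     0  1 ]
R2 := R2 + R3
  [ 1  1/3  -1  -1/3  0 ]
  [ 0    1  -1     0  0 ]
  [ 0    0   0     1  0 ]
  [ 0    0   0     0  1 ]
R1 := R1 + 1/3·R3
  [ 1  1/3  -1  0  0 ]
  [ 0    1  -1  0  0 ]
  [ 0    0   0  1  0 ]
  [ 0    0   0  0  1 ]
R1 := R1 − 1/3·R2
  [ 1  0  -2/3  0  0 ]
  [ 0  1    -1  0  0 ]
  [ 0  0     0  1  0 ]
  [ 0  0     0  0  1 ]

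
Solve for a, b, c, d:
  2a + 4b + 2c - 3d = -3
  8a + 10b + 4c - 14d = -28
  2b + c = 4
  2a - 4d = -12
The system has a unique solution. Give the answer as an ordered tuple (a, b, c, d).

(-4, 1, 2, 1)

Form the augmented matrix and row-reduce:
  [ 2   4  2   -3  |   -3 ]
  [ 8  10  4  -14  |  -28 ]
  [ 0   2  1    0  |    4 ]
  [ 2   0  0   -4  |  -12 ]
ρ1 ← 1/2·ρ1
  [ 1   2  1  -3/2  |  -3/2 ]
  [ 8  10  4   -14  |   -28 ]
  [ 0   2  1     0  |     4 ]
  [ 2   0  0    -4  |   -12 ]
ρ2 ← ρ2 − 8·ρ1
  [ 1   2   1  -3/2  |  -3/2 ]
  [ 0  -6  -4    -2  |   -16 ]
  [ 0   2   1     0  |     4 ]
  [ 2   0   0    -4  |   -12 ]
ρ4 ← ρ4 − 2·ρ1
  [ 1   2   1  -3/2  |  -3/2 ]
  [ 0  -6  -4    -2  |   -16 ]
  [ 0   2   1     0  |     4 ]
  [ 0  -4  -2    -1  |    -9 ]
ρ2 ← -1/6·ρ2
  [ 1   2    1  -3/2  |  -3/2 ]
  [ 0   1  2/3   1/3  |   8/3 ]
  [ 0   2    1     0  |     4 ]
  [ 0  -4   -2    -1  |    -9 ]
ρ3 ← ρ3 − 2·ρ2
  [ 1   2     1  -3/2  |  -3/2 ]
  [ 0   1   2/3   1/3  |   8/3 ]
  [ 0   0  -1/3  -2/3  |  -4/3 ]
  [ 0  -4    -2    -1  |    -9 ]
ρ4 ← ρ4 + 4·ρ2
  [ 1  2     1  -3/2  |  -3/2 ]
  [ 0  1   2/3   1/3  |   8/3 ]
  [ 0  0  -1/3  -2/3  |  -4/3 ]
  [ 0  0   2/3   1/3  |   5/3 ]
ρ3 ← -3·ρ3
  [ 1  2    1  -3/2  |  -3/2 ]
  [ 0  1  2/3   1/3  |   8/3 ]
  [ 0  0    1     2  |     4 ]
  [ 0  0  2/3   1/3  |   5/3 ]
ρ4 ← ρ4 − 2/3·ρ3
  [ 1  2    1  -3/2  |  -3/2 ]
  [ 0  1  2/3   1/3  |   8/3 ]
  [ 0  0    1     2  |     4 ]
  [ 0  0    0    -1  |    -1 ]
ρ4 ← -1·ρ4
  [ 1  2    1  -3/2  |  -3/2 ]
  [ 0  1  2/3   1/3  |   8/3 ]
  [ 0  0    1     2  |     4 ]
  [ 0  0    0     1  |     1 ]
ρ3 ← ρ3 − 2·ρ4
  [ 1  2    1  -3/2  |  -3/2 ]
  [ 0  1  2/3   1/3  |   8/3 ]
  [ 0  0    1     0  |     2 ]
  [ 0  0    0     1  |     1 ]
ρ2 ← ρ2 − 1/3·ρ4
  [ 1  2    1  -3/2  |  -3/2 ]
  [ 0  1  2/3     0  |   7/3 ]
  [ 0  0    1     0  |     2 ]
  [ 0  0    0     1  |     1 ]
ρ1 ← ρ1 + 3/2·ρ4
  [ 1  2    1  0  |    0 ]
  [ 0  1  2/3  0  |  7/3 ]
  [ 0  0    1  0  |    2 ]
  [ 0  0    0  1  |    1 ]
ρ2 ← ρ2 − 2/3·ρ3
  [ 1  2  1  0  |  0 ]
  [ 0  1  0  0  |  1 ]
  [ 0  0  1  0  |  2 ]
  [ 0  0  0  1  |  1 ]
ρ1 ← ρ1 − ρ3
  [ 1  2  0  0  |  -2 ]
  [ 0  1  0  0  |   1 ]
  [ 0  0  1  0  |   2 ]
  [ 0  0  0  1  |   1 ]
ρ1 ← ρ1 − 2·ρ2
  [ 1  0  0  0  |  -4 ]
  [ 0  1  0  0  |   1 ]
  [ 0  0  1  0  |   2 ]
  [ 0  0  0  1  |   1 ]
Reading off the last column: a = -4, b = 1, c = 2, d = 1.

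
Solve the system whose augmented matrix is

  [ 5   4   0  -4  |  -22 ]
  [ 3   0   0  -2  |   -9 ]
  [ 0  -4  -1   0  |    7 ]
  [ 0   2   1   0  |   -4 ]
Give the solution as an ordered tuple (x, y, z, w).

(-2, -3/2, -1, 3/2)

R1 ← 1/5·R1
R2 ← R2 − 3·R1
R2 ← -5/12·R2
R3 ← R3 + 4·R2
R4 ← R4 − 2·R2
R3 ← -1·R3
R4 ← R4 − R3
R4 ← -3·R4
R3 ← R3 − 2/3·R4
R2 ← R2 + 1/6·R4
R1 ← R1 + 4/5·R4
R1 ← R1 − 4/5·R2
Reading off the last column: x = -2, y = -3/2, z = -1, w = 3/2.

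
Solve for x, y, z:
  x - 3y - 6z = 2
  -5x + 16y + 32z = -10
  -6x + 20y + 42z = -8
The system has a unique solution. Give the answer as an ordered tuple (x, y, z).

(2, -4, 2)

Form the augmented matrix and row-reduce:
  [  1  -3  -6  |    2 ]
  [ -5  16  32  |  -10 ]
  [ -6  20  42  |   -8 ]
R2 -> R2 + 5·R1
  [  1  -3  -6  |   2 ]
  [  0   1   2  |   0 ]
  [ -6  20  42  |  -8 ]
R3 -> R3 + 6·R1
  [ 1  -3  -6  |  2 ]
  [ 0   1   2  |  0 ]
  [ 0   2   6  |  4 ]
R3 -> R3 − 2·R2
  [ 1  -3  -6  |  2 ]
  [ 0   1   2  |  0 ]
  [ 0   0   2  |  4 ]
R3 -> 1/2·R3
  [ 1  -3  -6  |  2 ]
  [ 0   1   2  |  0 ]
  [ 0   0   1  |  2 ]
R2 -> R2 − 2·R3
  [ 1  -3  -6  |   2 ]
  [ 0   1   0  |  -4 ]
  [ 0   0   1  |   2 ]
R1 -> R1 + 6·R3
  [ 1  -3  0  |  14 ]
  [ 0   1  0  |  -4 ]
  [ 0   0  1  |   2 ]
R1 -> R1 + 3·R2
  [ 1  0  0  |   2 ]
  [ 0  1  0  |  -4 ]
  [ 0  0  1  |   2 ]
Reading off the last column: x = 2, y = -4, z = 2.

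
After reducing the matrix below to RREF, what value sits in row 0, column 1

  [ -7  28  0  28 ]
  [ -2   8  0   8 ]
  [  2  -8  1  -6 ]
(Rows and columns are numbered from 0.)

R1 := -1/7·R1
  [  1  -4  0  -4 ]
  [ -2   8  0   8 ]
  [  2  -8  1  -6 ]
R2 := R2 + 2·R1
  [ 1  -4  0  -4 ]
  [ 0   0  0   0 ]
  [ 2  -8  1  -6 ]
R3 := R3 − 2·R1
  [ 1  -4  0  -4 ]
  [ 0   0  0   0 ]
  [ 0   0  1   2 ]
R2 <=> R3
  [ 1  -4  0  -4 ]
  [ 0   0  1   2 ]
  [ 0   0  0   0 ]

-4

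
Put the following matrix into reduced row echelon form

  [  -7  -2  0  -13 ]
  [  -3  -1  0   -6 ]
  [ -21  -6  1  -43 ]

R1 -> -1/7·R1
  [   1  2/7  0  13/7 ]
  [  -3   -1  0    -6 ]
  [ -21   -6  1   -43 ]
R2 -> R2 + 3·R1
  [   1   2/7  0  13/7 ]
  [   0  -1/7  0  -3/7 ]
  [ -21    -6  1   -43 ]
R3 -> R3 + 21·R1
  [ 1   2/7  0  13/7 ]
  [ 0  -1/7  0  -3/7 ]
  [ 0     0  1    -4 ]
R2 -> -7·R2
  [ 1  2/7  0  13/7 ]
  [ 0    1  0     3 ]
  [ 0    0  1    -4 ]
R1 -> R1 − 2/7·R2
  [ 1  0  0   1 ]
  [ 0  1  0   3 ]
  [ 0  0  1  -4 ]

[[1, 0, 0, 1], [0, 1, 0, 3], [0, 0, 1, -4]]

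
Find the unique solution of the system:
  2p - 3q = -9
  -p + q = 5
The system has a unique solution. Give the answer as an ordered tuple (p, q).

Form the augmented matrix and row-reduce:
  [  2  -3  |  -9 ]
  [ -1   1  |   5 ]
R1 → 1/2·R1
R2 → R2 + R1
R2 → -2·R2
R1 → R1 + 3/2·R2
Reading off the last column: p = -6, q = -1.

(-6, -1)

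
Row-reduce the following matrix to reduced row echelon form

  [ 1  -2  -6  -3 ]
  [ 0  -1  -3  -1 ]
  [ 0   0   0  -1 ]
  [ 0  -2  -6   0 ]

Multiply ρ2 by -1.
  [ 1  -2  -6  -3 ]
  [ 0   1   3   1 ]
  [ 0   0   0  -1 ]
  [ 0  -2  -6   0 ]
Add 2 times ρ2 to ρ4.
  [ 1  -2  -6  -3 ]
  [ 0   1   3   1 ]
  [ 0   0   0  -1 ]
  [ 0   0   0   2 ]
Multiply ρ3 by -1.
  [ 1  -2  -6  -3 ]
  [ 0   1   3   1 ]
  [ 0   0   0   1 ]
  [ 0   0   0   2 ]
Subtract 2 times ρ3 from ρ4.
  [ 1  -2  -6  -3 ]
  [ 0   1   3   1 ]
  [ 0   0   0   1 ]
  [ 0   0   0   0 ]
Subtract ρ3 from ρ2.
  [ 1  -2  -6  -3 ]
  [ 0   1   3   0 ]
  [ 0   0   0   1 ]
  [ 0   0   0   0 ]
Add 3 times ρ3 to ρ1.
  [ 1  -2  -6  0 ]
  [ 0   1   3  0 ]
  [ 0   0   0  1 ]
  [ 0   0   0  0 ]
Add 2 times ρ2 to ρ1.
  [ 1  0  0  0 ]
  [ 0  1  3  0 ]
  [ 0  0  0  1 ]
  [ 0  0  0  0 ]

[[1, 0, 0, 0], [0, 1, 3, 0], [0, 0, 0, 1], [0, 0, 0, 0]]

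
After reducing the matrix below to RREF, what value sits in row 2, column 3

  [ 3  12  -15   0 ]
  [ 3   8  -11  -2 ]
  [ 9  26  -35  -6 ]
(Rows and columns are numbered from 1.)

-1

R1 -> 1/3·R1
  [ 1   4   -5   0 ]
  [ 3   8  -11  -2 ]
  [ 9  26  -35  -6 ]
R2 -> R2 − 3·R1
  [ 1   4   -5   0 ]
  [ 0  -4    4  -2 ]
  [ 9  26  -35  -6 ]
R3 -> R3 − 9·R1
  [ 1    4  -5   0 ]
  [ 0   -4   4  -2 ]
  [ 0  -10  10  -6 ]
R2 -> -1/4·R2
  [ 1    4  -5    0 ]
  [ 0    1  -1  1/2 ]
  [ 0  -10  10   -6 ]
R3 -> R3 + 10·R2
  [ 1  4  -5    0 ]
  [ 0  1  -1  1/2 ]
  [ 0  0   0   -1 ]
R3 -> -1·R3
  [ 1  4  -5    0 ]
  [ 0  1  -1  1/2 ]
  [ 0  0   0    1 ]
R2 -> R2 − 1/2·R3
  [ 1  4  -5  0 ]
  [ 0  1  -1  0 ]
  [ 0  0   0  1 ]
R1 -> R1 − 4·R2
  [ 1  0  -1  0 ]
  [ 0  1  -1  0 ]
  [ 0  0   0  1 ]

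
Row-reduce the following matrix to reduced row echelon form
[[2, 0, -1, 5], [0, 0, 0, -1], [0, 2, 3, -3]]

r1 -> 1/2·r1
  [ 1  0  -1/2  5/2 ]
  [ 0  0     0   -1 ]
  [ 0  2     3   -3 ]
r2 <-> r3
  [ 1  0  -1/2  5/2 ]
  [ 0  2     3   -3 ]
  [ 0  0     0   -1 ]
r2 -> 1/2·r2
  [ 1  0  -1/2   5/2 ]
  [ 0  1   3/2  -3/2 ]
  [ 0  0     0    -1 ]
r3 -> -1·r3
  [ 1  0  -1/2   5/2 ]
  [ 0  1   3/2  -3/2 ]
  [ 0  0     0     1 ]
r2 -> r2 + 3/2·r3
  [ 1  0  -1/2  5/2 ]
  [ 0  1   3/2    0 ]
  [ 0  0     0    1 ]
r1 -> r1 − 5/2·r3
  [ 1  0  -1/2  0 ]
  [ 0  1   3/2  0 ]
  [ 0  0     0  1 ]

[[1, 0, -1/2, 0], [0, 1, 3/2, 0], [0, 0, 0, 1]]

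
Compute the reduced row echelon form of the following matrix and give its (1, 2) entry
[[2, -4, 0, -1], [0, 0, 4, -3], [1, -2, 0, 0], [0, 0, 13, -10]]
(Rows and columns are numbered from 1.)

r1 -> 1/2·r1
  [ 1  -2   0  -1/2 ]
  [ 0   0   4    -3 ]
  [ 1  -2   0     0 ]
  [ 0   0  13   -10 ]
r3 -> r3 − r1
  [ 1  -2   0  -1/2 ]
  [ 0   0   4    -3 ]
  [ 0   0   0   1/2 ]
  [ 0   0  13   -10 ]
r2 -> 1/4·r2
  [ 1  -2   0  -1/2 ]
  [ 0   0   1  -3/4 ]
  [ 0   0   0   1/2 ]
  [ 0   0  13   -10 ]
r4 -> r4 − 13·r2
  [ 1  -2  0  -1/2 ]
  [ 0   0  1  -3/4 ]
  [ 0   0  0   1/2 ]
  [ 0   0  0  -1/4 ]
r3 -> 2·r3
  [ 1  -2  0  -1/2 ]
  [ 0   0  1  -3/4 ]
  [ 0   0  0     1 ]
  [ 0   0  0  -1/4 ]
r4 -> r4 + 1/4·r3
  [ 1  -2  0  -1/2 ]
  [ 0   0  1  -3/4 ]
  [ 0   0  0     1 ]
  [ 0   0  0     0 ]
r2 -> r2 + 3/4·r3
  [ 1  -2  0  -1/2 ]
  [ 0   0  1     0 ]
  [ 0   0  0     1 ]
  [ 0   0  0     0 ]
r1 -> r1 + 1/2·r3
  [ 1  -2  0  0 ]
  [ 0   0  1  0 ]
  [ 0   0  0  1 ]
  [ 0   0  0  0 ]

-2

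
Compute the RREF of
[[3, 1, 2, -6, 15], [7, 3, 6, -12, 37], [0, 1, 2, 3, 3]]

[[1, 0, 0, -3, 4], [0, 1, 2, 3, 3], [0, 0, 0, 0, 0]]

ρ1 -> 1/3·ρ1
  [ 1  1/3  2/3   -2   5 ]
  [ 7    3    6  -12  37 ]
  [ 0    1    2    3   3 ]
ρ2 -> ρ2 − 7·ρ1
  [ 1  1/3  2/3  -2  5 ]
  [ 0  2/3  4/3   2  2 ]
  [ 0    1    2   3  3 ]
ρ2 -> 3/2·ρ2
  [ 1  1/3  2/3  -2  5 ]
  [ 0    1    2   3  3 ]
  [ 0    1    2   3  3 ]
ρ3 -> ρ3 − ρ2
  [ 1  1/3  2/3  -2  5 ]
  [ 0    1    2   3  3 ]
  [ 0    0    0   0  0 ]
ρ1 -> ρ1 − 1/3·ρ2
  [ 1  0  0  -3  4 ]
  [ 0  1  2   3  3 ]
  [ 0  0  0   0  0 ]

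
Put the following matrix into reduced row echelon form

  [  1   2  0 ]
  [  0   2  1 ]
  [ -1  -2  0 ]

Add r1 to r3.
  [ 1  2  0 ]
  [ 0  2  1 ]
  [ 0  0  0 ]
Multiply r2 by 1/2.
  [ 1  2    0 ]
  [ 0  1  1/2 ]
  [ 0  0    0 ]
Subtract 2 times r2 from r1.
  [ 1  0   -1 ]
  [ 0  1  1/2 ]
  [ 0  0    0 ]

[[1, 0, -1], [0, 1, 1/2], [0, 0, 0]]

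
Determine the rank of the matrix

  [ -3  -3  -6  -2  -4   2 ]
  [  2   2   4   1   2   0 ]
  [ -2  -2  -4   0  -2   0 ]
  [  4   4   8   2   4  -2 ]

ρ1 → -1/3·ρ1
  [  1   1   2  2/3  4/3  -2/3 ]
  [  2   2   4    1    2     0 ]
  [ -2  -2  -4    0   -2     0 ]
  [  4   4   8    2    4    -2 ]
ρ2 → ρ2 − 2·ρ1
  [  1   1   2   2/3   4/3  -2/3 ]
  [  0   0   0  -1/3  -2/3   4/3 ]
  [ -2  -2  -4     0    -2     0 ]
  [  4   4   8     2     4    -2 ]
ρ3 → ρ3 + 2·ρ1
  [ 1  1  2   2/3   4/3  -2/3 ]
  [ 0  0  0  -1/3  -2/3   4/3 ]
  [ 0  0  0   4/3   2/3  -4/3 ]
  [ 4  4  8     2     4    -2 ]
ρ4 → ρ4 − 4·ρ1
  [ 1  1  2   2/3   4/3  -2/3 ]
  [ 0  0  0  -1/3  -2/3   4/3 ]
  [ 0  0  0   4/3   2/3  -4/3 ]
  [ 0  0  0  -2/3  -4/3   2/3 ]
ρ2 → -3·ρ2
  [ 1  1  2   2/3   4/3  -2/3 ]
  [ 0  0  0     1     2    -4 ]
  [ 0  0  0   4/3   2/3  -4/3 ]
  [ 0  0  0  -2/3  -4/3   2/3 ]
ρ3 → ρ3 − 4/3·ρ2
  [ 1  1  2   2/3   4/3  -2/3 ]
  [ 0  0  0     1     2    -4 ]
  [ 0  0  0     0    -2     4 ]
  [ 0  0  0  -2/3  -4/3   2/3 ]
ρ4 → ρ4 + 2/3·ρ2
  [ 1  1  2  2/3  4/3  -2/3 ]
  [ 0  0  0    1    2    -4 ]
  [ 0  0  0    0   -2     4 ]
  [ 0  0  0    0    0    -2 ]
ρ3 → -1/2·ρ3
  [ 1  1  2  2/3  4/3  -2/3 ]
  [ 0  0  0    1    2    -4 ]
  [ 0  0  0    0    1    -2 ]
  [ 0  0  0    0    0    -2 ]
ρ4 → -1/2·ρ4
  [ 1  1  2  2/3  4/3  -2/3 ]
  [ 0  0  0    1    2    -4 ]
  [ 0  0  0    0    1    -2 ]
  [ 0  0  0    0    0     1 ]
ρ3 → ρ3 + 2·ρ4
  [ 1  1  2  2/3  4/3  -2/3 ]
  [ 0  0  0    1    2    -4 ]
  [ 0  0  0    0    1     0 ]
  [ 0  0  0    0    0     1 ]
ρ2 → ρ2 + 4·ρ4
  [ 1  1  2  2/3  4/3  -2/3 ]
  [ 0  0  0    1    2     0 ]
  [ 0  0  0    0    1     0 ]
  [ 0  0  0    0    0     1 ]
ρ1 → ρ1 + 2/3·ρ4
  [ 1  1  2  2/3  4/3  0 ]
  [ 0  0  0    1    2  0 ]
  [ 0  0  0    0    1  0 ]
  [ 0  0  0    0    0  1 ]
ρ2 → ρ2 − 2·ρ3
  [ 1  1  2  2/3  4/3  0 ]
  [ 0  0  0    1    0  0 ]
  [ 0  0  0    0    1  0 ]
  [ 0  0  0    0    0  1 ]
ρ1 → ρ1 − 4/3·ρ3
  [ 1  1  2  2/3  0  0 ]
  [ 0  0  0    1  0  0 ]
  [ 0  0  0    0  1  0 ]
  [ 0  0  0    0  0  1 ]
ρ1 → ρ1 − 2/3·ρ2
  [ 1  1  2  0  0  0 ]
  [ 0  0  0  1  0  0 ]
  [ 0  0  0  0  1  0 ]
  [ 0  0  0  0  0  1 ]
The reduced form has 4 nonzero rows.

rank = 4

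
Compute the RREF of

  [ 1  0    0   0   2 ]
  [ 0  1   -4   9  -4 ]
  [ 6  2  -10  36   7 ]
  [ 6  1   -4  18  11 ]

[[1, 0, 0, 0, 2], [0, 1, 0, 0, -1], [0, 0, 1, 0, 3/2], [0, 0, 0, 1, 1/3]]

R3 ← R3 − 6·R1
  [ 1  0    0   0   2 ]
  [ 0  1   -4   9  -4 ]
  [ 0  2  -10  36  -5 ]
  [ 6  1   -4  18  11 ]
R4 ← R4 − 6·R1
  [ 1  0    0   0   2 ]
  [ 0  1   -4   9  -4 ]
  [ 0  2  -10  36  -5 ]
  [ 0  1   -4  18  -1 ]
R3 ← R3 − 2·R2
  [ 1  0   0   0   2 ]
  [ 0  1  -4   9  -4 ]
  [ 0  0  -2  18   3 ]
  [ 0  1  -4  18  -1 ]
R4 ← R4 − R2
  [ 1  0   0   0   2 ]
  [ 0  1  -4   9  -4 ]
  [ 0  0  -2  18   3 ]
  [ 0  0   0   9   3 ]
R3 ← -1/2·R3
  [ 1  0   0   0     2 ]
  [ 0  1  -4   9    -4 ]
  [ 0  0   1  -9  -3/2 ]
  [ 0  0   0   9     3 ]
R4 ← 1/9·R4
  [ 1  0   0   0     2 ]
  [ 0  1  -4   9    -4 ]
  [ 0  0   1  -9  -3/2 ]
  [ 0  0   0   1   1/3 ]
R3 ← R3 + 9·R4
  [ 1  0   0  0    2 ]
  [ 0  1  -4  9   -4 ]
  [ 0  0   1  0  3/2 ]
  [ 0  0   0  1  1/3 ]
R2 ← R2 − 9·R4
  [ 1  0   0  0    2 ]
  [ 0  1  -4  0   -7 ]
  [ 0  0   1  0  3/2 ]
  [ 0  0   0  1  1/3 ]
R2 ← R2 + 4·R3
  [ 1  0  0  0    2 ]
  [ 0  1  0  0   -1 ]
  [ 0  0  1  0  3/2 ]
  [ 0  0  0  1  1/3 ]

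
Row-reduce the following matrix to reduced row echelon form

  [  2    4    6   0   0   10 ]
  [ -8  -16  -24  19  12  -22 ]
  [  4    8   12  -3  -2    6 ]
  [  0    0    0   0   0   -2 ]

[[1, 2, 3, 0, 0, 0], [0, 0, 0, 1, 0, 0], [0, 0, 0, 0, 1, 0], [0, 0, 0, 0, 0, 1]]

R1 := 1/2·R1
  [  1    2    3   0   0    5 ]
  [ -8  -16  -24  19  12  -22 ]
  [  4    8   12  -3  -2    6 ]
  [  0    0    0   0   0   -2 ]
R2 := R2 + 8·R1
  [ 1  2   3   0   0   5 ]
  [ 0  0   0  19  12  18 ]
  [ 4  8  12  -3  -2   6 ]
  [ 0  0   0   0   0  -2 ]
R3 := R3 − 4·R1
  [ 1  2  3   0   0    5 ]
  [ 0  0  0  19  12   18 ]
  [ 0  0  0  -3  -2  -14 ]
  [ 0  0  0   0   0   -2 ]
R2 := 1/19·R2
  [ 1  2  3   0      0      5 ]
  [ 0  0  0   1  12/19  18/19 ]
  [ 0  0  0  -3     -2    -14 ]
  [ 0  0  0   0      0     -2 ]
R3 := R3 + 3·R2
  [ 1  2  3  0      0        5 ]
  [ 0  0  0  1  12/19    18/19 ]
  [ 0  0  0  0  -2/19  -212/19 ]
  [ 0  0  0  0      0       -2 ]
R3 := -19/2·R3
  [ 1  2  3  0      0      5 ]
  [ 0  0  0  1  12/19  18/19 ]
  [ 0  0  0  0      1    106 ]
  [ 0  0  0  0      0     -2 ]
R4 := -1/2·R4
  [ 1  2  3  0      0      5 ]
  [ 0  0  0  1  12/19  18/19 ]
  [ 0  0  0  0      1    106 ]
  [ 0  0  0  0      0      1 ]
R3 := R3 − 106·R4
  [ 1  2  3  0      0      5 ]
  [ 0  0  0  1  12/19  18/19 ]
  [ 0  0  0  0      1      0 ]
  [ 0  0  0  0      0      1 ]
R2 := R2 − 18/19·R4
  [ 1  2  3  0      0  5 ]
  [ 0  0  0  1  12/19  0 ]
  [ 0  0  0  0      1  0 ]
  [ 0  0  0  0      0  1 ]
R1 := R1 − 5·R4
  [ 1  2  3  0      0  0 ]
  [ 0  0  0  1  12/19  0 ]
  [ 0  0  0  0      1  0 ]
  [ 0  0  0  0      0  1 ]
R2 := R2 − 12/19·R3
  [ 1  2  3  0  0  0 ]
  [ 0  0  0  1  0  0 ]
  [ 0  0  0  0  1  0 ]
  [ 0  0  0  0  0  1 ]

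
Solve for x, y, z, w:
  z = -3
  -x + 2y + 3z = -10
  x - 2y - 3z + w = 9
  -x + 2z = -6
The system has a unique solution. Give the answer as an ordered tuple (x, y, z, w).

Form the augmented matrix and row-reduce:
  [  0   0   1  0  |   -3 ]
  [ -1   2   3  0  |  -10 ]
  [  1  -2  -3  1  |    9 ]
  [ -1   0   2  0  |   -6 ]
ρ1 <=> ρ2
  [ -1   2   3  0  |  -10 ]
  [  0   0   1  0  |   -3 ]
  [  1  -2  -3  1  |    9 ]
  [ -1   0   2  0  |   -6 ]
ρ1 ← -1·ρ1
  [  1  -2  -3  0  |  10 ]
  [  0   0   1  0  |  -3 ]
  [  1  -2  -3  1  |   9 ]
  [ -1   0   2  0  |  -6 ]
ρ3 ← ρ3 − ρ1
  [  1  -2  -3  0  |  10 ]
  [  0   0   1  0  |  -3 ]
  [  0   0   0  1  |  -1 ]
  [ -1   0   2  0  |  -6 ]
ρ4 ← ρ4 + ρ1
  [ 1  -2  -3  0  |  10 ]
  [ 0   0   1  0  |  -3 ]
  [ 0   0   0  1  |  -1 ]
  [ 0  -2  -1  0  |   4 ]
ρ2 <=> ρ4
  [ 1  -2  -3  0  |  10 ]
  [ 0  -2  -1  0  |   4 ]
  [ 0   0   0  1  |  -1 ]
  [ 0   0   1  0  |  -3 ]
ρ2 ← -1/2·ρ2
  [ 1  -2   -3  0  |  10 ]
  [ 0   1  1/2  0  |  -2 ]
  [ 0   0    0  1  |  -1 ]
  [ 0   0    1  0  |  -3 ]
ρ3 <=> ρ4
  [ 1  -2   -3  0  |  10 ]
  [ 0   1  1/2  0  |  -2 ]
  [ 0   0    1  0  |  -3 ]
  [ 0   0    0  1  |  -1 ]
ρ2 ← ρ2 − 1/2·ρ3
  [ 1  -2  -3  0  |    10 ]
  [ 0   1   0  0  |  -1/2 ]
  [ 0   0   1  0  |    -3 ]
  [ 0   0   0  1  |    -1 ]
ρ1 ← ρ1 + 3·ρ3
  [ 1  -2  0  0  |     1 ]
  [ 0   1  0  0  |  -1/2 ]
  [ 0   0  1  0  |    -3 ]
  [ 0   0  0  1  |    -1 ]
ρ1 ← ρ1 + 2·ρ2
  [ 1  0  0  0  |     0 ]
  [ 0  1  0  0  |  -1/2 ]
  [ 0  0  1  0  |    -3 ]
  [ 0  0  0  1  |    -1 ]
Reading off the last column: x = 0, y = -1/2, z = -3, w = -1.

(0, -1/2, -3, -1)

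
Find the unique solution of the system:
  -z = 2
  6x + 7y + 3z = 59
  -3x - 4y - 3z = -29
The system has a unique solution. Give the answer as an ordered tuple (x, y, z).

(5, 5, -2)

Form the augmented matrix and row-reduce:
  [  0   0  -1  |    2 ]
  [  6   7   3  |   59 ]
  [ -3  -4  -3  |  -29 ]
ρ1 <-> ρ2
  [  6   7   3  |   59 ]
  [  0   0  -1  |    2 ]
  [ -3  -4  -3  |  -29 ]
ρ1 ← 1/6·ρ1
  [  1  7/6  1/2  |  59/6 ]
  [  0    0   -1  |     2 ]
  [ -3   -4   -3  |   -29 ]
ρ3 ← ρ3 + 3·ρ1
  [ 1   7/6   1/2  |  59/6 ]
  [ 0     0    -1  |     2 ]
  [ 0  -1/2  -3/2  |   1/2 ]
ρ2 <-> ρ3
  [ 1   7/6   1/2  |  59/6 ]
  [ 0  -1/2  -3/2  |   1/2 ]
  [ 0     0    -1  |     2 ]
ρ2 ← -2·ρ2
  [ 1  7/6  1/2  |  59/6 ]
  [ 0    1    3  |    -1 ]
  [ 0    0   -1  |     2 ]
ρ3 ← -1·ρ3
  [ 1  7/6  1/2  |  59/6 ]
  [ 0    1    3  |    -1 ]
  [ 0    0    1  |    -2 ]
ρ2 ← ρ2 − 3·ρ3
  [ 1  7/6  1/2  |  59/6 ]
  [ 0    1    0  |     5 ]
  [ 0    0    1  |    -2 ]
ρ1 ← ρ1 − 1/2·ρ3
  [ 1  7/6  0  |  65/6 ]
  [ 0    1  0  |     5 ]
  [ 0    0  1  |    -2 ]
ρ1 ← ρ1 − 7/6·ρ2
  [ 1  0  0  |   5 ]
  [ 0  1  0  |   5 ]
  [ 0  0  1  |  -2 ]
Reading off the last column: x = 5, y = 5, z = -2.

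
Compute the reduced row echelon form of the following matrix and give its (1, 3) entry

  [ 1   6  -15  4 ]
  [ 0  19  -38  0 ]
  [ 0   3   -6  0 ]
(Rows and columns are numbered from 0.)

Multiply R2 by 1/19.
  [ 1  6  -15  4 ]
  [ 0  1   -2  0 ]
  [ 0  3   -6  0 ]
Subtract 3 times R2 from R3.
  [ 1  6  -15  4 ]
  [ 0  1   -2  0 ]
  [ 0  0    0  0 ]
Subtract 6 times R2 from R1.
  [ 1  0  -3  4 ]
  [ 0  1  -2  0 ]
  [ 0  0   0  0 ]

0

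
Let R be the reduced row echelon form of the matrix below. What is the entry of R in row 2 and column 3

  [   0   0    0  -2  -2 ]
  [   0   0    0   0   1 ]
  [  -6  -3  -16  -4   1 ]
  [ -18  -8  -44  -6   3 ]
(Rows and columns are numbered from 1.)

4

ρ1 <=> ρ3
  [  -6  -3  -16  -4   1 ]
  [   0   0    0   0   1 ]
  [   0   0    0  -2  -2 ]
  [ -18  -8  -44  -6   3 ]
ρ1 ← -1/6·ρ1
  [   1  1/2  8/3  2/3  -1/6 ]
  [   0    0    0    0     1 ]
  [   0    0    0   -2    -2 ]
  [ -18   -8  -44   -6     3 ]
ρ4 ← ρ4 + 18·ρ1
  [ 1  1/2  8/3  2/3  -1/6 ]
  [ 0    0    0    0     1 ]
  [ 0    0    0   -2    -2 ]
  [ 0    1    4    6     0 ]
ρ2 <=> ρ4
  [ 1  1/2  8/3  2/3  -1/6 ]
  [ 0    1    4    6     0 ]
  [ 0    0    0   -2    -2 ]
  [ 0    0    0    0     1 ]
ρ3 ← -1/2·ρ3
  [ 1  1/2  8/3  2/3  -1/6 ]
  [ 0    1    4    6     0 ]
  [ 0    0    0    1     1 ]
  [ 0    0    0    0     1 ]
ρ3 ← ρ3 − ρ4
  [ 1  1/2  8/3  2/3  -1/6 ]
  [ 0    1    4    6     0 ]
  [ 0    0    0    1     0 ]
  [ 0    0    0    0     1 ]
ρ1 ← ρ1 + 1/6·ρ4
  [ 1  1/2  8/3  2/3  0 ]
  [ 0    1    4    6  0 ]
  [ 0    0    0    1  0 ]
  [ 0    0    0    0  1 ]
ρ2 ← ρ2 − 6·ρ3
  [ 1  1/2  8/3  2/3  0 ]
  [ 0    1    4    0  0 ]
  [ 0    0    0    1  0 ]
  [ 0    0    0    0  1 ]
ρ1 ← ρ1 − 2/3·ρ3
  [ 1  1/2  8/3  0  0 ]
  [ 0    1    4  0  0 ]
  [ 0    0    0  1  0 ]
  [ 0    0    0  0  1 ]
ρ1 ← ρ1 − 1/2·ρ2
  [ 1  0  2/3  0  0 ]
  [ 0  1    4  0  0 ]
  [ 0  0    0  1  0 ]
  [ 0  0    0  0  1 ]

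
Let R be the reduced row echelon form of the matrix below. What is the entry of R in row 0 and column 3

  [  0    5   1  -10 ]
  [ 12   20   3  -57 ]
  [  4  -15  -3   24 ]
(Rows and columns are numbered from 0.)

R1 <-> R2
  [ 12   20   3  -57 ]
  [  0    5   1  -10 ]
  [  4  -15  -3   24 ]
R1 := 1/12·R1
  [ 1  5/3  1/4  -19/4 ]
  [ 0    5    1    -10 ]
  [ 4  -15   -3     24 ]
R3 := R3 − 4·R1
  [ 1    5/3  1/4  -19/4 ]
  [ 0      5    1    -10 ]
  [ 0  -65/3   -4     43 ]
R2 := 1/5·R2
  [ 1    5/3  1/4  -19/4 ]
  [ 0      1  1/5     -2 ]
  [ 0  -65/3   -4     43 ]
R3 := R3 + 65/3·R2
  [ 1  5/3  1/4  -19/4 ]
  [ 0    1  1/5     -2 ]
  [ 0    0  1/3   -1/3 ]
R3 := 3·R3
  [ 1  5/3  1/4  -19/4 ]
  [ 0    1  1/5     -2 ]
  [ 0    0    1     -1 ]
R2 := R2 − 1/5·R3
  [ 1  5/3  1/4  -19/4 ]
  [ 0    1    0   -9/5 ]
  [ 0    0    1     -1 ]
R1 := R1 − 1/4·R3
  [ 1  5/3  0  -9/2 ]
  [ 0    1  0  -9/5 ]
  [ 0    0  1    -1 ]
R1 := R1 − 5/3·R2
  [ 1  0  0  -3/2 ]
  [ 0  1  0  -9/5 ]
  [ 0  0  1    -1 ]

-3/2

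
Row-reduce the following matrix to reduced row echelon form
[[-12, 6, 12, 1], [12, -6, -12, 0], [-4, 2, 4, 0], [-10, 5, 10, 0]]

R1 ← -1/12·R1
  [   1  -1/2   -1  -1/12 ]
  [  12    -6  -12      0 ]
  [  -4     2    4      0 ]
  [ -10     5   10      0 ]
R2 ← R2 − 12·R1
  [   1  -1/2  -1  -1/12 ]
  [   0     0   0      1 ]
  [  -4     2   4      0 ]
  [ -10     5  10      0 ]
R3 ← R3 + 4·R1
  [   1  -1/2  -1  -1/12 ]
  [   0     0   0      1 ]
  [   0     0   0   -1/3 ]
  [ -10     5  10      0 ]
R4 ← R4 + 10·R1
  [ 1  -1/2  -1  -1/12 ]
  [ 0     0   0      1 ]
  [ 0     0   0   -1/3 ]
  [ 0     0   0   -5/6 ]
R3 ← R3 + 1/3·R2
  [ 1  -1/2  -1  -1/12 ]
  [ 0     0   0      1 ]
  [ 0     0   0      0 ]
  [ 0     0   0   -5/6 ]
R4 ← R4 + 5/6·R2
  [ 1  -1/2  -1  -1/12 ]
  [ 0     0   0      1 ]
  [ 0     0   0      0 ]
  [ 0     0   0      0 ]
R1 ← R1 + 1/12·R2
  [ 1  -1/2  -1  0 ]
  [ 0     0   0  1 ]
  [ 0     0   0  0 ]
  [ 0     0   0  0 ]

[[1, -1/2, -1, 0], [0, 0, 0, 1], [0, 0, 0, 0], [0, 0, 0, 0]]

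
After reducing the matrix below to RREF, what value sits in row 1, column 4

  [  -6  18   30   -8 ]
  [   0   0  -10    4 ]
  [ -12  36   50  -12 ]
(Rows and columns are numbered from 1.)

-2/3

R1 := -1/6·R1
  [   1  -3   -5  4/3 ]
  [   0   0  -10    4 ]
  [ -12  36   50  -12 ]
R3 := R3 + 12·R1
  [ 1  -3   -5  4/3 ]
  [ 0   0  -10    4 ]
  [ 0   0  -10    4 ]
R2 := -1/10·R2
  [ 1  -3   -5   4/3 ]
  [ 0   0    1  -2/5 ]
  [ 0   0  -10     4 ]
R3 := R3 + 10·R2
  [ 1  -3  -5   4/3 ]
  [ 0   0   1  -2/5 ]
  [ 0   0   0     0 ]
R1 := R1 + 5·R2
  [ 1  -3  0  -2/3 ]
  [ 0   0  1  -2/5 ]
  [ 0   0  0     0 ]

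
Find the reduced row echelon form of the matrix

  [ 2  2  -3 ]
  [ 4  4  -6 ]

[[1, 1, -3/2], [0, 0, 0]]

R1 := 1/2·R1
R2 := R2 − 4·R1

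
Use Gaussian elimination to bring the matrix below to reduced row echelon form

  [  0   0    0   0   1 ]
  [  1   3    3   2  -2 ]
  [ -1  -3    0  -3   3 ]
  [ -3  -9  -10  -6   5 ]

[[1, 3, 0, 0, 0], [0, 0, 1, 0, 0], [0, 0, 0, 1, 0], [0, 0, 0, 0, 1]]

Swap r1 and r2.
Add r1 to r3.
Add 3 times r1 to r4.
Swap r2 and r3.
Multiply r2 by 1/3.
Add r2 to r4.
Swap r3 and r4.
Multiply r3 by -3.
Subtract 2 times r4 from r3.
Subtract 1/3 times r4 from r2.
Add 2 times r4 to r1.
Add 1/3 times r3 to r2.
Subtract 2 times r3 from r1.
Subtract 3 times r2 from r1.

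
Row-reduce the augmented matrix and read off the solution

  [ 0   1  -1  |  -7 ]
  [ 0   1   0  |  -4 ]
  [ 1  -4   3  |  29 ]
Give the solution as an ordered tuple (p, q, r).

r1 <-> r3
  [ 1  -4   3  |  29 ]
  [ 0   1   0  |  -4 ]
  [ 0   1  -1  |  -7 ]
r3 -> r3 − r2
  [ 1  -4   3  |  29 ]
  [ 0   1   0  |  -4 ]
  [ 0   0  -1  |  -3 ]
r3 -> -1·r3
  [ 1  -4  3  |  29 ]
  [ 0   1  0  |  -4 ]
  [ 0   0  1  |   3 ]
r1 -> r1 − 3·r3
  [ 1  -4  0  |  20 ]
  [ 0   1  0  |  -4 ]
  [ 0   0  1  |   3 ]
r1 -> r1 + 4·r2
  [ 1  0  0  |   4 ]
  [ 0  1  0  |  -4 ]
  [ 0  0  1  |   3 ]
Reading off the last column: p = 4, q = -4, r = 3.

(4, -4, 3)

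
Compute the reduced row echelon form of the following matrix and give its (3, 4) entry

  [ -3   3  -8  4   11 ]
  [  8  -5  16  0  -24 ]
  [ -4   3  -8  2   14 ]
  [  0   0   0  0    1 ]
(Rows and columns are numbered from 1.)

R1 -> -1/3·R1
  [  1  -1  8/3  -4/3  -11/3 ]
  [  8  -5   16     0    -24 ]
  [ -4   3   -8     2     14 ]
  [  0   0    0     0      1 ]
R2 -> R2 − 8·R1
  [  1  -1    8/3  -4/3  -11/3 ]
  [  0   3  -16/3  32/3   16/3 ]
  [ -4   3     -8     2     14 ]
  [  0   0      0     0      1 ]
R3 -> R3 + 4·R1
  [ 1  -1    8/3   -4/3  -11/3 ]
  [ 0   3  -16/3   32/3   16/3 ]
  [ 0  -1    8/3  -10/3   -2/3 ]
  [ 0   0      0      0      1 ]
R2 -> 1/3·R2
  [ 1  -1    8/3   -4/3  -11/3 ]
  [ 0   1  -16/9   32/9   16/9 ]
  [ 0  -1    8/3  -10/3   -2/3 ]
  [ 0   0      0      0      1 ]
R3 -> R3 + R2
  [ 1  -1    8/3  -4/3  -11/3 ]
  [ 0   1  -16/9  32/9   16/9 ]
  [ 0   0    8/9   2/9   10/9 ]
  [ 0   0      0     0      1 ]
R3 -> 9/8·R3
  [ 1  -1    8/3  -4/3  -11/3 ]
  [ 0   1  -16/9  32/9   16/9 ]
  [ 0   0      1   1/4    5/4 ]
  [ 0   0      0     0      1 ]
R3 -> R3 − 5/4·R4
  [ 1  -1    8/3  -4/3  -11/3 ]
  [ 0   1  -16/9  32/9   16/9 ]
  [ 0   0      1   1/4      0 ]
  [ 0   0      0     0      1 ]
R2 -> R2 − 16/9·R4
  [ 1  -1    8/3  -4/3  -11/3 ]
  [ 0   1  -16/9  32/9      0 ]
  [ 0   0      1   1/4      0 ]
  [ 0   0      0     0      1 ]
R1 -> R1 + 11/3·R4
  [ 1  -1    8/3  -4/3  0 ]
  [ 0   1  -16/9  32/9  0 ]
  [ 0   0      1   1/4  0 ]
  [ 0   0      0     0  1 ]
R2 -> R2 + 16/9·R3
  [ 1  -1  8/3  -4/3  0 ]
  [ 0   1    0     4  0 ]
  [ 0   0    1   1/4  0 ]
  [ 0   0    0     0  1 ]
R1 -> R1 − 8/3·R3
  [ 1  -1  0   -2  0 ]
  [ 0   1  0    4  0 ]
  [ 0   0  1  1/4  0 ]
  [ 0   0  0    0  1 ]
R1 -> R1 + R2
  [ 1  0  0    2  0 ]
  [ 0  1  0    4  0 ]
  [ 0  0  1  1/4  0 ]
  [ 0  0  0    0  1 ]

1/4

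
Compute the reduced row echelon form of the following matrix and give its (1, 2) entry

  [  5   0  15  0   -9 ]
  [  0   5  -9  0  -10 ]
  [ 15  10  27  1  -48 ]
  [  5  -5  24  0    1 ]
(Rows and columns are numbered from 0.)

-9/5

ρ1 ← 1/5·ρ1
  [  1   0   3  0  -9/5 ]
  [  0   5  -9  0   -10 ]
  [ 15  10  27  1   -48 ]
  [  5  -5  24  0     1 ]
ρ3 ← ρ3 − 15·ρ1
  [ 1   0    3  0  -9/5 ]
  [ 0   5   -9  0   -10 ]
  [ 0  10  -18  1   -21 ]
  [ 5  -5   24  0     1 ]
ρ4 ← ρ4 − 5·ρ1
  [ 1   0    3  0  -9/5 ]
  [ 0   5   -9  0   -10 ]
  [ 0  10  -18  1   -21 ]
  [ 0  -5    9  0    10 ]
ρ2 ← 1/5·ρ2
  [ 1   0     3  0  -9/5 ]
  [ 0   1  -9/5  0    -2 ]
  [ 0  10   -18  1   -21 ]
  [ 0  -5     9  0    10 ]
ρ3 ← ρ3 − 10·ρ2
  [ 1   0     3  0  -9/5 ]
  [ 0   1  -9/5  0    -2 ]
  [ 0   0     0  1    -1 ]
  [ 0  -5     9  0    10 ]
ρ4 ← ρ4 + 5·ρ2
  [ 1  0     3  0  -9/5 ]
  [ 0  1  -9/5  0    -2 ]
  [ 0  0     0  1    -1 ]
  [ 0  0     0  0     0 ]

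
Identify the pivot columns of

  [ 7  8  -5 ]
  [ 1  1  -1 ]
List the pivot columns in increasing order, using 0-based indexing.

0, 1

R1 → 1/7·R1
  [ 1  8/7  -5/7 ]
  [ 1    1    -1 ]
R2 → R2 − R1
  [ 1   8/7  -5/7 ]
  [ 0  -1/7  -2/7 ]
R2 → -7·R2
  [ 1  8/7  -5/7 ]
  [ 0    1     2 ]
R1 → R1 − 8/7·R2
  [ 1  0  -3 ]
  [ 0  1   2 ]
Pivot columns are the columns containing a leading 1.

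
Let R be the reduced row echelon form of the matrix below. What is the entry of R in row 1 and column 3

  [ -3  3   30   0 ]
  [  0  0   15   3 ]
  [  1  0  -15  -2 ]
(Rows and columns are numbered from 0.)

-1

Multiply R1 by -1/3.
  [ 1  -1  -10   0 ]
  [ 0   0   15   3 ]
  [ 1   0  -15  -2 ]
Subtract R1 from R3.
  [ 1  -1  -10   0 ]
  [ 0   0   15   3 ]
  [ 0   1   -5  -2 ]
Swap R2 and R3.
  [ 1  -1  -10   0 ]
  [ 0   1   -5  -2 ]
  [ 0   0   15   3 ]
Multiply R3 by 1/15.
  [ 1  -1  -10    0 ]
  [ 0   1   -5   -2 ]
  [ 0   0    1  1/5 ]
Add 5 times R3 to R2.
  [ 1  -1  -10    0 ]
  [ 0   1    0   -1 ]
  [ 0   0    1  1/5 ]
Add 10 times R3 to R1.
  [ 1  -1  0    2 ]
  [ 0   1  0   -1 ]
  [ 0   0  1  1/5 ]
Add R2 to R1.
  [ 1  0  0    1 ]
  [ 0  1  0   -1 ]
  [ 0  0  1  1/5 ]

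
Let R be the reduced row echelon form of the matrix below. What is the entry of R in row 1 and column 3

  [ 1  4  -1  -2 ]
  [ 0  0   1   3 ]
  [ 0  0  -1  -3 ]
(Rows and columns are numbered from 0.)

ρ3 -> ρ3 + ρ2
ρ1 -> ρ1 + ρ2

3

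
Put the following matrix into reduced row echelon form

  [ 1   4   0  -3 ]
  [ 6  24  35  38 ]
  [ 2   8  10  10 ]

[[1, 4, 0, -3], [0, 0, 1, 8/5], [0, 0, 0, 0]]

R2 → R2 − 6·R1
  [ 1  4   0  -3 ]
  [ 0  0  35  56 ]
  [ 2  8  10  10 ]
R3 → R3 − 2·R1
  [ 1  4   0  -3 ]
  [ 0  0  35  56 ]
  [ 0  0  10  16 ]
R2 → 1/35·R2
  [ 1  4   0   -3 ]
  [ 0  0   1  8/5 ]
  [ 0  0  10   16 ]
R3 → R3 − 10·R2
  [ 1  4  0   -3 ]
  [ 0  0  1  8/5 ]
  [ 0  0  0    0 ]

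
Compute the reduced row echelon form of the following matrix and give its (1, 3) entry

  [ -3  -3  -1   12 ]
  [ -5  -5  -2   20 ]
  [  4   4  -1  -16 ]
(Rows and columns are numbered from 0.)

0

R1 ← -1/3·R1
  [  1   1  1/3   -4 ]
  [ -5  -5   -2   20 ]
  [  4   4   -1  -16 ]
R2 ← R2 + 5·R1
  [ 1  1   1/3   -4 ]
  [ 0  0  -1/3    0 ]
  [ 4  4    -1  -16 ]
R3 ← R3 − 4·R1
  [ 1  1   1/3  -4 ]
  [ 0  0  -1/3   0 ]
  [ 0  0  -7/3   0 ]
R2 ← -3·R2
  [ 1  1   1/3  -4 ]
  [ 0  0     1   0 ]
  [ 0  0  -7/3   0 ]
R3 ← R3 + 7/3·R2
  [ 1  1  1/3  -4 ]
  [ 0  0    1   0 ]
  [ 0  0    0   0 ]
R1 ← R1 − 1/3·R2
  [ 1  1  0  -4 ]
  [ 0  0  1   0 ]
  [ 0  0  0   0 ]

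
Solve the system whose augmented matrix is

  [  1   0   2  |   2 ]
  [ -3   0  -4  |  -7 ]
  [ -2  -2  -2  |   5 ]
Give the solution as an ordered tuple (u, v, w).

(3, -5, -1/2)

R2 ← R2 + 3·R1
R3 ← R3 + 2·R1
R2 <=> R3
R2 ← -1/2·R2
R3 ← 1/2·R3
R2 ← R2 + R3
R1 ← R1 − 2·R3
Reading off the last column: u = 3, v = -5, w = -1/2.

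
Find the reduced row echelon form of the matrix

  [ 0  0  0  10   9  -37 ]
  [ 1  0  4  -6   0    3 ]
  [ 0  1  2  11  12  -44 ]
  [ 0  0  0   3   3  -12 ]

[[1, 0, 4, 0, 0, -3], [0, 1, 2, 0, 0, 3], [0, 0, 0, 1, 0, -1], [0, 0, 0, 0, 1, -3]]

Swap R1 and R2.
  [ 1  0  4  -6   0    3 ]
  [ 0  0  0  10   9  -37 ]
  [ 0  1  2  11  12  -44 ]
  [ 0  0  0   3   3  -12 ]
Swap R2 and R3.
  [ 1  0  4  -6   0    3 ]
  [ 0  1  2  11  12  -44 ]
  [ 0  0  0  10   9  -37 ]
  [ 0  0  0   3   3  -12 ]
Multiply R3 by 1/10.
  [ 1  0  4  -6     0       3 ]
  [ 0  1  2  11    12     -44 ]
  [ 0  0  0   1  9/10  -37/10 ]
  [ 0  0  0   3     3     -12 ]
Subtract 3 times R3 from R4.
  [ 1  0  4  -6     0       3 ]
  [ 0  1  2  11    12     -44 ]
  [ 0  0  0   1  9/10  -37/10 ]
  [ 0  0  0   0  3/10   -9/10 ]
Multiply R4 by 10/3.
  [ 1  0  4  -6     0       3 ]
  [ 0  1  2  11    12     -44 ]
  [ 0  0  0   1  9/10  -37/10 ]
  [ 0  0  0   0     1      -3 ]
Subtract 9/10 times R4 from R3.
  [ 1  0  4  -6   0    3 ]
  [ 0  1  2  11  12  -44 ]
  [ 0  0  0   1   0   -1 ]
  [ 0  0  0   0   1   -3 ]
Subtract 12 times R4 from R2.
  [ 1  0  4  -6  0   3 ]
  [ 0  1  2  11  0  -8 ]
  [ 0  0  0   1  0  -1 ]
  [ 0  0  0   0  1  -3 ]
Subtract 11 times R3 from R2.
  [ 1  0  4  -6  0   3 ]
  [ 0  1  2   0  0   3 ]
  [ 0  0  0   1  0  -1 ]
  [ 0  0  0   0  1  -3 ]
Add 6 times R3 to R1.
  [ 1  0  4  0  0  -3 ]
  [ 0  1  2  0  0   3 ]
  [ 0  0  0  1  0  -1 ]
  [ 0  0  0  0  1  -3 ]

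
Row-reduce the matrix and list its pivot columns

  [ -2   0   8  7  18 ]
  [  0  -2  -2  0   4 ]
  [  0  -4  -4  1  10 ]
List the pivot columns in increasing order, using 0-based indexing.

0, 1, 3

R1 ← -1/2·R1
R2 ← -1/2·R2
R3 ← R3 + 4·R2
R1 ← R1 + 7/2·R3
Pivot columns are the columns containing a leading 1.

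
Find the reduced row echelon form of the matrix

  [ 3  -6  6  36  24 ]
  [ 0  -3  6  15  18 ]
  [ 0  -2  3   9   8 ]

R1 → 1/3·R1
  [ 1  -2  2  12   8 ]
  [ 0  -3  6  15  18 ]
  [ 0  -2  3   9   8 ]
R2 → -1/3·R2
  [ 1  -2   2  12   8 ]
  [ 0   1  -2  -5  -6 ]
  [ 0  -2   3   9   8 ]
R3 → R3 + 2·R2
  [ 1  -2   2  12   8 ]
  [ 0   1  -2  -5  -6 ]
  [ 0   0  -1  -1  -4 ]
R3 → -1·R3
  [ 1  -2   2  12   8 ]
  [ 0   1  -2  -5  -6 ]
  [ 0   0   1   1   4 ]
R2 → R2 + 2·R3
  [ 1  -2  2  12  8 ]
  [ 0   1  0  -3  2 ]
  [ 0   0  1   1  4 ]
R1 → R1 − 2·R3
  [ 1  -2  0  10  0 ]
  [ 0   1  0  -3  2 ]
  [ 0   0  1   1  4 ]
R1 → R1 + 2·R2
  [ 1  0  0   4  4 ]
  [ 0  1  0  -3  2 ]
  [ 0  0  1   1  4 ]

[[1, 0, 0, 4, 4], [0, 1, 0, -3, 2], [0, 0, 1, 1, 4]]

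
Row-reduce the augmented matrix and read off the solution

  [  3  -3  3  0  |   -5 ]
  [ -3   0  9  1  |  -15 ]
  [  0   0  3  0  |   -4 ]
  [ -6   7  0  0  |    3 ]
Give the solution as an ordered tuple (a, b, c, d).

ρ1 -> 1/3·ρ1
  [  1  -1  1  0  |  -5/3 ]
  [ -3   0  9  1  |   -15 ]
  [  0   0  3  0  |    -4 ]
  [ -6   7  0  0  |     3 ]
ρ2 -> ρ2 + 3·ρ1
  [  1  -1   1  0  |  -5/3 ]
  [  0  -3  12  1  |   -20 ]
  [  0   0   3  0  |    -4 ]
  [ -6   7   0  0  |     3 ]
ρ4 -> ρ4 + 6·ρ1
  [ 1  -1   1  0  |  -5/3 ]
  [ 0  -3  12  1  |   -20 ]
  [ 0   0   3  0  |    -4 ]
  [ 0   1   6  0  |    -7 ]
ρ2 -> -1/3·ρ2
  [ 1  -1   1     0  |  -5/3 ]
  [ 0   1  -4  -1/3  |  20/3 ]
  [ 0   0   3     0  |    -4 ]
  [ 0   1   6     0  |    -7 ]
ρ4 -> ρ4 − ρ2
  [ 1  -1   1     0  |   -5/3 ]
  [ 0   1  -4  -1/3  |   20/3 ]
  [ 0   0   3     0  |     -4 ]
  [ 0   0  10   1/3  |  -41/3 ]
ρ3 -> 1/3·ρ3
  [ 1  -1   1     0  |   -5/3 ]
  [ 0   1  -4  -1/3  |   20/3 ]
  [ 0   0   1     0  |   -4/3 ]
  [ 0   0  10   1/3  |  -41/3 ]
ρ4 -> ρ4 − 10·ρ3
  [ 1  -1   1     0  |  -5/3 ]
  [ 0   1  -4  -1/3  |  20/3 ]
  [ 0   0   1     0  |  -4/3 ]
  [ 0   0   0   1/3  |  -1/3 ]
ρ4 -> 3·ρ4
  [ 1  -1   1     0  |  -5/3 ]
  [ 0   1  -4  -1/3  |  20/3 ]
  [ 0   0   1     0  |  -4/3 ]
  [ 0   0   0     1  |    -1 ]
ρ2 -> ρ2 + 1/3·ρ4
  [ 1  -1   1  0  |  -5/3 ]
  [ 0   1  -4  0  |  19/3 ]
  [ 0   0   1  0  |  -4/3 ]
  [ 0   0   0  1  |    -1 ]
ρ2 -> ρ2 + 4·ρ3
  [ 1  -1  1  0  |  -5/3 ]
  [ 0   1  0  0  |     1 ]
  [ 0   0  1  0  |  -4/3 ]
  [ 0   0  0  1  |    -1 ]
ρ1 -> ρ1 − ρ3
  [ 1  -1  0  0  |  -1/3 ]
  [ 0   1  0  0  |     1 ]
  [ 0   0  1  0  |  -4/3 ]
  [ 0   0  0  1  |    -1 ]
ρ1 -> ρ1 + ρ2
  [ 1  0  0  0  |   2/3 ]
  [ 0  1  0  0  |     1 ]
  [ 0  0  1  0  |  -4/3 ]
  [ 0  0  0  1  |    -1 ]
Reading off the last column: a = 2/3, b = 1, c = -4/3, d = -1.

(2/3, 1, -4/3, -1)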